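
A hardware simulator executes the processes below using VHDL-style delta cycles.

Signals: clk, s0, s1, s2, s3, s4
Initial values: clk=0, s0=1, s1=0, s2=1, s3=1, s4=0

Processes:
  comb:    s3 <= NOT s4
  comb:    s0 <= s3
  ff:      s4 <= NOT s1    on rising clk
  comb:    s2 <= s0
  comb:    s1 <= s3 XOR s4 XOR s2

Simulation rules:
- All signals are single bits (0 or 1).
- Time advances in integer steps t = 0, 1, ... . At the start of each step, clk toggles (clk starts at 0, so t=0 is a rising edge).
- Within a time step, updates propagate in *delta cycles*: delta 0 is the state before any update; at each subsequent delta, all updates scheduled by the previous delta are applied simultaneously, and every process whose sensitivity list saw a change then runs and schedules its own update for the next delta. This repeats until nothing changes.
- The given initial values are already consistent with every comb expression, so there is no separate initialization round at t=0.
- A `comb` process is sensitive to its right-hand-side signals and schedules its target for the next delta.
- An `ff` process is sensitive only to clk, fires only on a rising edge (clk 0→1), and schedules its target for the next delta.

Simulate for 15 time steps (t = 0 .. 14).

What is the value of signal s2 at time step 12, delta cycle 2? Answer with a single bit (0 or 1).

[bits: s4,clk,s1,s3,s2,s0]
t=0: Δ0=000111 Δ1=010111 Δ2=110111 Δ3=111011 Δ4=110010 Δ5=110000 Δ6=111000 | 6Δ
t=1: Δ0=111000 Δ1=101000 | 1Δ
t=2: Δ0=101000 Δ1=111000 Δ2=011000 Δ3=010100 Δ4=011101 Δ5=011111 Δ6=010111 | 6Δ
t=3: Δ0=010111 Δ1=000111 | 1Δ
t=4: Δ0=000111 Δ1=010111 Δ2=110111 Δ3=111011 Δ4=110010 Δ5=110000 Δ6=111000 | 6Δ
t=5: Δ0=111000 Δ1=101000 | 1Δ
t=6: Δ0=101000 Δ1=111000 Δ2=011000 Δ3=010100 Δ4=011101 Δ5=011111 Δ6=010111 | 6Δ
t=7: Δ0=010111 Δ1=000111 | 1Δ
t=8: Δ0=000111 Δ1=010111 Δ2=110111 Δ3=111011 Δ4=110010 Δ5=110000 Δ6=111000 | 6Δ
t=9: Δ0=111000 Δ1=101000 | 1Δ
t=10: Δ0=101000 Δ1=111000 Δ2=011000 Δ3=010100 Δ4=011101 Δ5=011111 Δ6=010111 | 6Δ
t=11: Δ0=010111 Δ1=000111 | 1Δ
t=12: Δ0=000111 Δ1=010111 Δ2=110111 Δ3=111011 Δ4=110010 Δ5=110000 Δ6=111000 | 6Δ
t=13: Δ0=111000 Δ1=101000 | 1Δ
t=14: Δ0=101000 Δ1=111000 Δ2=011000 Δ3=010100 Δ4=011101 Δ5=011111 Δ6=010111 | 6Δ

1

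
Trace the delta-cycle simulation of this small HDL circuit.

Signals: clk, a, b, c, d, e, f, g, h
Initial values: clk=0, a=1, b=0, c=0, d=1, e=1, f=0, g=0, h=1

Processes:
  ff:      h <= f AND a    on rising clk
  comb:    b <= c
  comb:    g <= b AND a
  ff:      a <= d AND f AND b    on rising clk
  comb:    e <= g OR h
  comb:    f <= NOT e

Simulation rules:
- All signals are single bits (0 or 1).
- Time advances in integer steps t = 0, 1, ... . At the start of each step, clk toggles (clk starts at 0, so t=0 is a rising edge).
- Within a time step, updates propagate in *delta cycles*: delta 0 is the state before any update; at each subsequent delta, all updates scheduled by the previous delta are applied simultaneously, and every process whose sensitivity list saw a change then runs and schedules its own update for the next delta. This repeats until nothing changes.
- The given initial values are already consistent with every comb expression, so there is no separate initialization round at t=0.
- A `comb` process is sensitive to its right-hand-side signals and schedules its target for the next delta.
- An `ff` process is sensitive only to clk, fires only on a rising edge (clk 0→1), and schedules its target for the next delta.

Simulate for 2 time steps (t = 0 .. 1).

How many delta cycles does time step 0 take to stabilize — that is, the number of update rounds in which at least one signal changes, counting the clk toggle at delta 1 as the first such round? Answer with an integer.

4

t=0 Δ0: h=1 c=0 f=0 e=1 clk=0 d=1 g=0 a=1 b=0
  Δ1: clk:0→1
  Δ2: h:1→0, a:1→0
  Δ3: e:1→0
  Δ4: f:0→1
  (4Δ to stable)
t=1 Δ0: h=0 c=0 f=1 e=0 clk=1 d=1 g=0 a=0 b=0
  Δ1: clk:1→0
  (1Δ to stable)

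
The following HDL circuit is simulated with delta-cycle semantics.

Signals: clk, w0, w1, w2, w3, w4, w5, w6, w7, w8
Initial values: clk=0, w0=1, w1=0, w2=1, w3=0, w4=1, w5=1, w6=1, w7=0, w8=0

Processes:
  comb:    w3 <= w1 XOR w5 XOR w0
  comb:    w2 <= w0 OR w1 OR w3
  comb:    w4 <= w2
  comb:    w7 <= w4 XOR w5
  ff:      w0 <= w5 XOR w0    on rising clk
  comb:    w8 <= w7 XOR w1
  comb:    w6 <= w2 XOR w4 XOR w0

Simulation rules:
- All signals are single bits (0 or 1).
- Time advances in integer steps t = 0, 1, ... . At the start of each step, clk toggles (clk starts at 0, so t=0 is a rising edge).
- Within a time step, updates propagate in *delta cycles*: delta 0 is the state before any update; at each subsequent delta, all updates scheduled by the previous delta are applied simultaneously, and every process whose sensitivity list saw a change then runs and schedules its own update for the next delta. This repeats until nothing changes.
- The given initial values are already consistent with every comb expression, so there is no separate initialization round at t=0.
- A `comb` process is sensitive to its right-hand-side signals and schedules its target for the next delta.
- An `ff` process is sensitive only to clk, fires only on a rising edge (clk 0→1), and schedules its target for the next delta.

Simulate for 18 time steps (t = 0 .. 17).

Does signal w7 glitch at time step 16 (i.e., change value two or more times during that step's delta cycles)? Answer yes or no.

yes

[bits: w2,w1,clk,w7,w5,w0,w6,w8,w3,w4]
t=0: Δ0=1000111001 Δ1=1010111001 Δ2=1010101001 Δ3=0010100011 Δ4=1010101010 Δ5=1011101011 Δ6=1010100111 Δ7=1010100011 | 7Δ
t=1: Δ0=1010100011 Δ1=1000100011 | 1Δ
t=2: Δ0=1000100011 Δ1=1010100011 Δ2=1010110011 Δ3=1010111001 | 3Δ
t=3: Δ0=1010111001 Δ1=1000111001 | 1Δ
t=4: Δ0=1000111001 Δ1=1010111001 Δ2=1010101001 Δ3=0010100011 Δ4=1010101010 Δ5=1011101011 Δ6=1010100111 Δ7=1010100011 | 7Δ
t=5: Δ0=1010100011 Δ1=1000100011 | 1Δ
t=6: Δ0=1000100011 Δ1=1010100011 Δ2=1010110011 Δ3=1010111001 | 3Δ
t=7: Δ0=1010111001 Δ1=1000111001 | 1Δ
t=8: Δ0=1000111001 Δ1=1010111001 Δ2=1010101001 Δ3=0010100011 Δ4=1010101010 Δ5=1011101011 Δ6=1010100111 Δ7=1010100011 | 7Δ
t=9: Δ0=1010100011 Δ1=1000100011 | 1Δ
t=10: Δ0=1000100011 Δ1=1010100011 Δ2=1010110011 Δ3=1010111001 | 3Δ
t=11: Δ0=1010111001 Δ1=1000111001 | 1Δ
t=12: Δ0=1000111001 Δ1=1010111001 Δ2=1010101001 Δ3=0010100011 Δ4=1010101010 Δ5=1011101011 Δ6=1010100111 Δ7=1010100011 | 7Δ
t=13: Δ0=1010100011 Δ1=1000100011 | 1Δ
t=14: Δ0=1000100011 Δ1=1010100011 Δ2=1010110011 Δ3=1010111001 | 3Δ
t=15: Δ0=1010111001 Δ1=1000111001 | 1Δ
t=16: Δ0=1000111001 Δ1=1010111001 Δ2=1010101001 Δ3=0010100011 Δ4=1010101010 Δ5=1011101011 Δ6=1010100111 Δ7=1010100011 | 7Δ
t=17: Δ0=1010100011 Δ1=1000100011 | 1Δ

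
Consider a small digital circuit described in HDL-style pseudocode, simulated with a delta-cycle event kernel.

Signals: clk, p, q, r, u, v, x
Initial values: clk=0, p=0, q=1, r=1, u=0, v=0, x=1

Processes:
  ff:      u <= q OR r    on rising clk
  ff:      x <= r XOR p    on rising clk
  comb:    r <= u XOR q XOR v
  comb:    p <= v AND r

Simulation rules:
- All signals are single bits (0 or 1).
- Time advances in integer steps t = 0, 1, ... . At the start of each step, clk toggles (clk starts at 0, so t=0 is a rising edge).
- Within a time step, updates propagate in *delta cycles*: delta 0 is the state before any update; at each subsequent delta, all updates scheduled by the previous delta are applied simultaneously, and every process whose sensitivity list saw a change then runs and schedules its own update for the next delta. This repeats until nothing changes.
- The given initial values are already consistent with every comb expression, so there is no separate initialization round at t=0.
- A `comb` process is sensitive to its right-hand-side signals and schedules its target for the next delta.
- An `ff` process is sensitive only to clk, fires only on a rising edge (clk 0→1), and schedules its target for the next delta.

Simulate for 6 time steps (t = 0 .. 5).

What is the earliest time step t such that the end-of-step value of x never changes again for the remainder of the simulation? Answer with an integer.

2

t=0 Δ0: r=1 u=0 clk=0 x=1 v=0 p=0 q=1
  Δ1: clk:0→1
  Δ2: u:0→1
  Δ3: r:1→0
  (3Δ to stable)
t=1 Δ0: r=0 u=1 clk=1 x=1 v=0 p=0 q=1
  Δ1: clk:1→0
  (1Δ to stable)
t=2 Δ0: r=0 u=1 clk=0 x=1 v=0 p=0 q=1
  Δ1: clk:0→1
  Δ2: x:1→0
  (2Δ to stable)
t=3 Δ0: r=0 u=1 clk=1 x=0 v=0 p=0 q=1
  Δ1: clk:1→0
  (1Δ to stable)
t=4 Δ0: r=0 u=1 clk=0 x=0 v=0 p=0 q=1
  Δ1: clk:0→1
  (1Δ to stable)
t=5 Δ0: r=0 u=1 clk=1 x=0 v=0 p=0 q=1
  Δ1: clk:1→0
  (1Δ to stable)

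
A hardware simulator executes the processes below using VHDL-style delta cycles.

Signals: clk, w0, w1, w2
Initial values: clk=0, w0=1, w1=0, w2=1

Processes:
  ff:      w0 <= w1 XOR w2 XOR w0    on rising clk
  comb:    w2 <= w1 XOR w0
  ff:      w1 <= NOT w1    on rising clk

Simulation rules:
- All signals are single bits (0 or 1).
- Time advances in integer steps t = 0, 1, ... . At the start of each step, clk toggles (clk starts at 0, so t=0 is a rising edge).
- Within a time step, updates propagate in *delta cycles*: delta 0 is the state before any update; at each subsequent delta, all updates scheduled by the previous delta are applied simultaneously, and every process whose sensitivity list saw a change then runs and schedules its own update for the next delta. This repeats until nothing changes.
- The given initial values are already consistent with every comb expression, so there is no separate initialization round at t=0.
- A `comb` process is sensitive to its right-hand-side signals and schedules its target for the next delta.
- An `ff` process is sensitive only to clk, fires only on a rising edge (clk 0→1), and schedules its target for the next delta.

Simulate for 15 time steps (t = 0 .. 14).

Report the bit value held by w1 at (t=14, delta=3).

t0.Δ0 clk=0 w1=0 w2=1 w0=1
t0.Δ1 clk=1 w1=0 w2=1 w0=1
t0.Δ2 clk=1 w1=1 w2=1 w0=0
t1.Δ0 clk=1 w1=1 w2=1 w0=0
t1.Δ1 clk=0 w1=1 w2=1 w0=0
t2.Δ0 clk=0 w1=1 w2=1 w0=0
t2.Δ1 clk=1 w1=1 w2=1 w0=0
t2.Δ2 clk=1 w1=0 w2=1 w0=0
t2.Δ3 clk=1 w1=0 w2=0 w0=0
t3.Δ0 clk=1 w1=0 w2=0 w0=0
t3.Δ1 clk=0 w1=0 w2=0 w0=0
t4.Δ0 clk=0 w1=0 w2=0 w0=0
t4.Δ1 clk=1 w1=0 w2=0 w0=0
t4.Δ2 clk=1 w1=1 w2=0 w0=0
t4.Δ3 clk=1 w1=1 w2=1 w0=0
t5.Δ0 clk=1 w1=1 w2=1 w0=0
t5.Δ1 clk=0 w1=1 w2=1 w0=0
t6.Δ0 clk=0 w1=1 w2=1 w0=0
t6.Δ1 clk=1 w1=1 w2=1 w0=0
t6.Δ2 clk=1 w1=0 w2=1 w0=0
t6.Δ3 clk=1 w1=0 w2=0 w0=0
t7.Δ0 clk=1 w1=0 w2=0 w0=0
t7.Δ1 clk=0 w1=0 w2=0 w0=0
t8.Δ0 clk=0 w1=0 w2=0 w0=0
t8.Δ1 clk=1 w1=0 w2=0 w0=0
t8.Δ2 clk=1 w1=1 w2=0 w0=0
t8.Δ3 clk=1 w1=1 w2=1 w0=0
t9.Δ0 clk=1 w1=1 w2=1 w0=0
t9.Δ1 clk=0 w1=1 w2=1 w0=0
t10.Δ0 clk=0 w1=1 w2=1 w0=0
t10.Δ1 clk=1 w1=1 w2=1 w0=0
t10.Δ2 clk=1 w1=0 w2=1 w0=0
t10.Δ3 clk=1 w1=0 w2=0 w0=0
t11.Δ0 clk=1 w1=0 w2=0 w0=0
t11.Δ1 clk=0 w1=0 w2=0 w0=0
t12.Δ0 clk=0 w1=0 w2=0 w0=0
t12.Δ1 clk=1 w1=0 w2=0 w0=0
t12.Δ2 clk=1 w1=1 w2=0 w0=0
t12.Δ3 clk=1 w1=1 w2=1 w0=0
t13.Δ0 clk=1 w1=1 w2=1 w0=0
t13.Δ1 clk=0 w1=1 w2=1 w0=0
t14.Δ0 clk=0 w1=1 w2=1 w0=0
t14.Δ1 clk=1 w1=1 w2=1 w0=0
t14.Δ2 clk=1 w1=0 w2=1 w0=0
t14.Δ3 clk=1 w1=0 w2=0 w0=0

0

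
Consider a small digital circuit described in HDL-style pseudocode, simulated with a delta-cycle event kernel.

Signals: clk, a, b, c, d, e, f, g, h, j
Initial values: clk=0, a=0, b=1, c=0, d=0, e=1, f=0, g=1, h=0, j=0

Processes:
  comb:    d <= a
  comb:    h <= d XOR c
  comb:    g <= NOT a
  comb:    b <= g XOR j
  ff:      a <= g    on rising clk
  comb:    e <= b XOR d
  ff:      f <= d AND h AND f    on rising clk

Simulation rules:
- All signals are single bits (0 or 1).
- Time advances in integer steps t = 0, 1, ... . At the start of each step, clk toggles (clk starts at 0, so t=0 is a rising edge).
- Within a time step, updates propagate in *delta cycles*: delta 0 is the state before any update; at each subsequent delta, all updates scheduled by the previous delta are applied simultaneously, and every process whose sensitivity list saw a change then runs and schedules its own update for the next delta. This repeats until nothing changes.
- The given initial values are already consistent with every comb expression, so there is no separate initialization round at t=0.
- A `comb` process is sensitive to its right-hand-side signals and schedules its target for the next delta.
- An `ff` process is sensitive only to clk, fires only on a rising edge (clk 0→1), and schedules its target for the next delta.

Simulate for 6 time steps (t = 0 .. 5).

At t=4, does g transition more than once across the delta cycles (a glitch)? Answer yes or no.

no

t=0 Δ0: clk=0 j=0 e=1 f=0 b=1 a=0 c=0 d=0 h=0 g=1
  Δ1: clk:0→1
  Δ2: a:0→1
  Δ3: d:0→1, g:1→0
  Δ4: e:1→0, b:1→0, h:0→1
  Δ5: e:0→1
  (5Δ to stable)
t=1 Δ0: clk=1 j=0 e=1 f=0 b=0 a=1 c=0 d=1 h=1 g=0
  Δ1: clk:1→0
  (1Δ to stable)
t=2 Δ0: clk=0 j=0 e=1 f=0 b=0 a=1 c=0 d=1 h=1 g=0
  Δ1: clk:0→1
  Δ2: a:1→0
  Δ3: d:1→0, g:0→1
  Δ4: e:1→0, b:0→1, h:1→0
  Δ5: e:0→1
  (5Δ to stable)
t=3 Δ0: clk=1 j=0 e=1 f=0 b=1 a=0 c=0 d=0 h=0 g=1
  Δ1: clk:1→0
  (1Δ to stable)
t=4 Δ0: clk=0 j=0 e=1 f=0 b=1 a=0 c=0 d=0 h=0 g=1
  Δ1: clk:0→1
  Δ2: a:0→1
  Δ3: d:0→1, g:1→0
  Δ4: e:1→0, b:1→0, h:0→1
  Δ5: e:0→1
  (5Δ to stable)
t=5 Δ0: clk=1 j=0 e=1 f=0 b=0 a=1 c=0 d=1 h=1 g=0
  Δ1: clk:1→0
  (1Δ to stable)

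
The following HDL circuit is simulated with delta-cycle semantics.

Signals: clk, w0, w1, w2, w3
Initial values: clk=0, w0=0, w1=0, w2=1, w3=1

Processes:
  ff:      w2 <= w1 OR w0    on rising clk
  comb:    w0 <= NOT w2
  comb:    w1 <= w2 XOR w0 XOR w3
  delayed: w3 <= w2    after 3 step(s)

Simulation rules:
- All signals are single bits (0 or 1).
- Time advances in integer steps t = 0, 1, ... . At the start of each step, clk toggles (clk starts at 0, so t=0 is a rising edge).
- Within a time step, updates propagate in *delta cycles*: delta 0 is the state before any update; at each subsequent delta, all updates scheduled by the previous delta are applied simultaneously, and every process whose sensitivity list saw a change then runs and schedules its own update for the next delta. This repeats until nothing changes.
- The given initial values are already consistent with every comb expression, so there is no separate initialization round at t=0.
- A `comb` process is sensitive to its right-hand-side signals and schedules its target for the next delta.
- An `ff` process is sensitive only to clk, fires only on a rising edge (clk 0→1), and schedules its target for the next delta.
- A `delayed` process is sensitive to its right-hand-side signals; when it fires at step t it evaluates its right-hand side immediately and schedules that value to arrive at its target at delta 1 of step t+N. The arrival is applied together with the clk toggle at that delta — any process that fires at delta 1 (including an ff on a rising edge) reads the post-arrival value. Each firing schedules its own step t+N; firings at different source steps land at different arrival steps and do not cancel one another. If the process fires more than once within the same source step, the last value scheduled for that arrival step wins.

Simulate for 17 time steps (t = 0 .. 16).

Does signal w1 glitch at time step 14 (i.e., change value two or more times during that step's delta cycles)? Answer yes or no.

t=0 Δ0: w3=1 w0=0 w1=0 w2=1 clk=0
  Δ1: clk:0→1
  Δ2: w2:1→0
  Δ3: w0:0→1, w1:0→1
  Δ4: w1:1→0
  (4Δ to stable)
t=1 Δ0: w3=1 w0=1 w1=0 w2=0 clk=1
  Δ1: clk:1→0
  (1Δ to stable)
t=2 Δ0: w3=1 w0=1 w1=0 w2=0 clk=0
  Δ1: clk:0→1
  Δ2: w2:0→1
  Δ3: w0:1→0, w1:0→1
  Δ4: w1:1→0
  (4Δ to stable)
t=3 Δ0: w3=1 w0=0 w1=0 w2=1 clk=1
  Δ1: w3:1→0, clk:1→0
  Δ2: w1:0→1
  (2Δ to stable)
t=4 Δ0: w3=0 w0=0 w1=1 w2=1 clk=0
  Δ1: clk:0→1
  (1Δ to stable)
t=5 Δ0: w3=0 w0=0 w1=1 w2=1 clk=1
  Δ1: w3:0→1, clk:1→0
  Δ2: w1:1→0
  (2Δ to stable)
t=6 Δ0: w3=1 w0=0 w1=0 w2=1 clk=0
  Δ1: clk:0→1
  Δ2: w2:1→0
  Δ3: w0:0→1, w1:0→1
  Δ4: w1:1→0
  (4Δ to stable)
t=7 Δ0: w3=1 w0=1 w1=0 w2=0 clk=1
  Δ1: clk:1→0
  (1Δ to stable)
t=8 Δ0: w3=1 w0=1 w1=0 w2=0 clk=0
  Δ1: clk:0→1
  Δ2: w2:0→1
  Δ3: w0:1→0, w1:0→1
  Δ4: w1:1→0
  (4Δ to stable)
t=9 Δ0: w3=1 w0=0 w1=0 w2=1 clk=1
  Δ1: w3:1→0, clk:1→0
  Δ2: w1:0→1
  (2Δ to stable)
t=10 Δ0: w3=0 w0=0 w1=1 w2=1 clk=0
  Δ1: clk:0→1
  (1Δ to stable)
t=11 Δ0: w3=0 w0=0 w1=1 w2=1 clk=1
  Δ1: w3:0→1, clk:1→0
  Δ2: w1:1→0
  (2Δ to stable)
t=12 Δ0: w3=1 w0=0 w1=0 w2=1 clk=0
  Δ1: clk:0→1
  Δ2: w2:1→0
  Δ3: w0:0→1, w1:0→1
  Δ4: w1:1→0
  (4Δ to stable)
t=13 Δ0: w3=1 w0=1 w1=0 w2=0 clk=1
  Δ1: clk:1→0
  (1Δ to stable)
t=14 Δ0: w3=1 w0=1 w1=0 w2=0 clk=0
  Δ1: clk:0→1
  Δ2: w2:0→1
  Δ3: w0:1→0, w1:0→1
  Δ4: w1:1→0
  (4Δ to stable)
t=15 Δ0: w3=1 w0=0 w1=0 w2=1 clk=1
  Δ1: w3:1→0, clk:1→0
  Δ2: w1:0→1
  (2Δ to stable)
t=16 Δ0: w3=0 w0=0 w1=1 w2=1 clk=0
  Δ1: clk:0→1
  (1Δ to stable)

yes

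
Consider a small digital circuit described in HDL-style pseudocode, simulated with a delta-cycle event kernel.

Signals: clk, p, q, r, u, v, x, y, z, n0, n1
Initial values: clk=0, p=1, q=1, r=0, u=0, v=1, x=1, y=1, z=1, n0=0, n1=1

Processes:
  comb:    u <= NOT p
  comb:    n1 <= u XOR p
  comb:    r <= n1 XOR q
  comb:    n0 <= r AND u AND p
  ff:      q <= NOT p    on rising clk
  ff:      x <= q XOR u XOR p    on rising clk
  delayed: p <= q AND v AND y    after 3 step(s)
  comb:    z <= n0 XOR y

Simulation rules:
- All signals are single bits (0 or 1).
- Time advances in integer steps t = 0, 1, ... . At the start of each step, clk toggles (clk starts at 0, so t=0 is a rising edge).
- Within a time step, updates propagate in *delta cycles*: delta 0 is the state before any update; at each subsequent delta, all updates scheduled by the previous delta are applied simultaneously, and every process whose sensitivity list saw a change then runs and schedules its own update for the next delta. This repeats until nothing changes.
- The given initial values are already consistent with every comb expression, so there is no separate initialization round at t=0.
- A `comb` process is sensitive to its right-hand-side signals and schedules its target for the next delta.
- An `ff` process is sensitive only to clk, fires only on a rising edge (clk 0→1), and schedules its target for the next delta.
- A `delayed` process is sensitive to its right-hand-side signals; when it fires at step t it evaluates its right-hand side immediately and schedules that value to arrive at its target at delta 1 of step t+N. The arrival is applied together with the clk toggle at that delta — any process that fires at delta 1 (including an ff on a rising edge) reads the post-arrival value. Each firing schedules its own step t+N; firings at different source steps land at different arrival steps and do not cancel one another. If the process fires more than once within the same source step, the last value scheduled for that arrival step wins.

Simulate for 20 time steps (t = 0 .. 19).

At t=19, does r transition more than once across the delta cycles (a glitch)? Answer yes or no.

yes

[bits: clk,z,n1,r,u,q,y,n0,p,x,v]
t=0: Δ0=01100110111 Δ1=11100110111 Δ2=11100010101 Δ3=11110010101 | 3Δ
t=1: Δ0=11110010101 Δ1=01110010101 | 1Δ
t=2: Δ0=01110010101 Δ1=11110010101 Δ2=11110010111 | 2Δ
t=3: Δ0=11110010111 Δ1=01110010011 Δ2=01011010011 Δ3=01101010011 Δ4=01111010011 | 4Δ
t=4: Δ0=01111010011 Δ1=11111010011 Δ2=11111110011 Δ3=11101110011 | 3Δ
t=5: Δ0=11101110011 Δ1=01101110011 | 1Δ
t=6: Δ0=01101110011 Δ1=11101110011 Δ2=11101110001 | 2Δ
t=7: Δ0=11101110001 Δ1=01101110101 Δ2=01000110101 Δ3=01110110101 Δ4=01100110101 | 4Δ
t=8: Δ0=01100110101 Δ1=11100110101 Δ2=11100010101 Δ3=11110010101 | 3Δ
t=9: Δ0=11110010101 Δ1=01110010101 | 1Δ
t=10: Δ0=01110010101 Δ1=11110010101 Δ2=11110010111 | 2Δ
t=11: Δ0=11110010111 Δ1=01110010011 Δ2=01011010011 Δ3=01101010011 Δ4=01111010011 | 4Δ
t=12: Δ0=01111010011 Δ1=11111010011 Δ2=11111110011 Δ3=11101110011 | 3Δ
t=13: Δ0=11101110011 Δ1=01101110011 | 1Δ
t=14: Δ0=01101110011 Δ1=11101110011 Δ2=11101110001 | 2Δ
t=15: Δ0=11101110001 Δ1=01101110101 Δ2=01000110101 Δ3=01110110101 Δ4=01100110101 | 4Δ
t=16: Δ0=01100110101 Δ1=11100110101 Δ2=11100010101 Δ3=11110010101 | 3Δ
t=17: Δ0=11110010101 Δ1=01110010101 | 1Δ
t=18: Δ0=01110010101 Δ1=11110010101 Δ2=11110010111 | 2Δ
t=19: Δ0=11110010111 Δ1=01110010011 Δ2=01011010011 Δ3=01101010011 Δ4=01111010011 | 4Δ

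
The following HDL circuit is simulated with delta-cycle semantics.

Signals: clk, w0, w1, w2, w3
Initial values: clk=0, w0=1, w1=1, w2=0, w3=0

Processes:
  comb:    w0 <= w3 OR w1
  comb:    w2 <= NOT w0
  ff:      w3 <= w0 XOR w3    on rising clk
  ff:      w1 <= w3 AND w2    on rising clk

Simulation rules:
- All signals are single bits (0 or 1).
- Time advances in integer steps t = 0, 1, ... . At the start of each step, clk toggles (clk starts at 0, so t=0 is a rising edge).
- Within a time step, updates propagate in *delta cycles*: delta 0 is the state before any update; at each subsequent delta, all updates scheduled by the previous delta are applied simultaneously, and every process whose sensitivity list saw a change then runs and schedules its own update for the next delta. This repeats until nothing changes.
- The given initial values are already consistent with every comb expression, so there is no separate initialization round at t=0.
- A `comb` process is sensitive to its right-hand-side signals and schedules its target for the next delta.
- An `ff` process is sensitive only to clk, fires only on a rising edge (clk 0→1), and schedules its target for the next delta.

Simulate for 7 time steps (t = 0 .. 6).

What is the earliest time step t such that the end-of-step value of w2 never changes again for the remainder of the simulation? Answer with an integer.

[bits: w3,w1,w2,w0,clk]
t=0: Δ0=01010 Δ1=01011 Δ2=10011 | 2Δ
t=1: Δ0=10011 Δ1=10010 | 1Δ
t=2: Δ0=10010 Δ1=10011 Δ2=00011 Δ3=00001 Δ4=00101 | 4Δ
t=3: Δ0=00101 Δ1=00100 | 1Δ
t=4: Δ0=00100 Δ1=00101 | 1Δ
t=5: Δ0=00101 Δ1=00100 | 1Δ
t=6: Δ0=00100 Δ1=00101 | 1Δ

2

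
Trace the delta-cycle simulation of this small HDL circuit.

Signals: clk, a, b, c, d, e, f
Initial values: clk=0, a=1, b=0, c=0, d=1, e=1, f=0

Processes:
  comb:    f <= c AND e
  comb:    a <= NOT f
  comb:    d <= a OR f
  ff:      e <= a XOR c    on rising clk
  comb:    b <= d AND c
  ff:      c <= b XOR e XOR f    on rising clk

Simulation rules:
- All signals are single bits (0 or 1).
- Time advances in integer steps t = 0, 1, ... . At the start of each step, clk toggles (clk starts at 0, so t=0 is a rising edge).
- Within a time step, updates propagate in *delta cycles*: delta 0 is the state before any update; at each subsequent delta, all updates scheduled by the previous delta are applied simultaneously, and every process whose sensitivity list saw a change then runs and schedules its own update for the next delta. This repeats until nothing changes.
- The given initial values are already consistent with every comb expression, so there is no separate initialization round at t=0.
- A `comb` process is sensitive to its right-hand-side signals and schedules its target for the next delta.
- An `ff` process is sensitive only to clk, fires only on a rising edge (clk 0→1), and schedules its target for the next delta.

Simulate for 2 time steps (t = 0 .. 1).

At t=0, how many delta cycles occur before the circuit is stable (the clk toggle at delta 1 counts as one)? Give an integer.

t=0 Δ0: b=0 e=1 c=0 clk=0 d=1 f=0 a=1
  Δ1: clk:0→1
  Δ2: c:0→1
  Δ3: b:0→1, f:0→1
  Δ4: a:1→0
  (4Δ to stable)
t=1 Δ0: b=1 e=1 c=1 clk=1 d=1 f=1 a=0
  Δ1: clk:1→0
  (1Δ to stable)

4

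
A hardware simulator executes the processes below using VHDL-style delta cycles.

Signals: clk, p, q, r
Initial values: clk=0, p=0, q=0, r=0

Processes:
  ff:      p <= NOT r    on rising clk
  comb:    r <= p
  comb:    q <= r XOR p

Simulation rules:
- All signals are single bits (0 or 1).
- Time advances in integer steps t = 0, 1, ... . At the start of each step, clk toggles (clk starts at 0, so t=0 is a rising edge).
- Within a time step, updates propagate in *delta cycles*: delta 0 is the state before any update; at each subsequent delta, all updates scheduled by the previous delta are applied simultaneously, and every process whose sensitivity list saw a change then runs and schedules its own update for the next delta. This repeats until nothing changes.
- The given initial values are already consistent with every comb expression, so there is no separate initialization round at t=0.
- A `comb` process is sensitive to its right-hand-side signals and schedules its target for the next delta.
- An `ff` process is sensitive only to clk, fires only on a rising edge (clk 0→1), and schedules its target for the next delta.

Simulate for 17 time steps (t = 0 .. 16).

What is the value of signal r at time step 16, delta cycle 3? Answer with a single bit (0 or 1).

1

t=0 Δ0: q=0 clk=0 p=0 r=0
  Δ1: clk:0→1
  Δ2: p:0→1
  Δ3: q:0→1, r:0→1
  Δ4: q:1→0
  (4Δ to stable)
t=1 Δ0: q=0 clk=1 p=1 r=1
  Δ1: clk:1→0
  (1Δ to stable)
t=2 Δ0: q=0 clk=0 p=1 r=1
  Δ1: clk:0→1
  Δ2: p:1→0
  Δ3: q:0→1, r:1→0
  Δ4: q:1→0
  (4Δ to stable)
t=3 Δ0: q=0 clk=1 p=0 r=0
  Δ1: clk:1→0
  (1Δ to stable)
t=4 Δ0: q=0 clk=0 p=0 r=0
  Δ1: clk:0→1
  Δ2: p:0→1
  Δ3: q:0→1, r:0→1
  Δ4: q:1→0
  (4Δ to stable)
t=5 Δ0: q=0 clk=1 p=1 r=1
  Δ1: clk:1→0
  (1Δ to stable)
t=6 Δ0: q=0 clk=0 p=1 r=1
  Δ1: clk:0→1
  Δ2: p:1→0
  Δ3: q:0→1, r:1→0
  Δ4: q:1→0
  (4Δ to stable)
t=7 Δ0: q=0 clk=1 p=0 r=0
  Δ1: clk:1→0
  (1Δ to stable)
t=8 Δ0: q=0 clk=0 p=0 r=0
  Δ1: clk:0→1
  Δ2: p:0→1
  Δ3: q:0→1, r:0→1
  Δ4: q:1→0
  (4Δ to stable)
t=9 Δ0: q=0 clk=1 p=1 r=1
  Δ1: clk:1→0
  (1Δ to stable)
t=10 Δ0: q=0 clk=0 p=1 r=1
  Δ1: clk:0→1
  Δ2: p:1→0
  Δ3: q:0→1, r:1→0
  Δ4: q:1→0
  (4Δ to stable)
t=11 Δ0: q=0 clk=1 p=0 r=0
  Δ1: clk:1→0
  (1Δ to stable)
t=12 Δ0: q=0 clk=0 p=0 r=0
  Δ1: clk:0→1
  Δ2: p:0→1
  Δ3: q:0→1, r:0→1
  Δ4: q:1→0
  (4Δ to stable)
t=13 Δ0: q=0 clk=1 p=1 r=1
  Δ1: clk:1→0
  (1Δ to stable)
t=14 Δ0: q=0 clk=0 p=1 r=1
  Δ1: clk:0→1
  Δ2: p:1→0
  Δ3: q:0→1, r:1→0
  Δ4: q:1→0
  (4Δ to stable)
t=15 Δ0: q=0 clk=1 p=0 r=0
  Δ1: clk:1→0
  (1Δ to stable)
t=16 Δ0: q=0 clk=0 p=0 r=0
  Δ1: clk:0→1
  Δ2: p:0→1
  Δ3: q:0→1, r:0→1
  Δ4: q:1→0
  (4Δ to stable)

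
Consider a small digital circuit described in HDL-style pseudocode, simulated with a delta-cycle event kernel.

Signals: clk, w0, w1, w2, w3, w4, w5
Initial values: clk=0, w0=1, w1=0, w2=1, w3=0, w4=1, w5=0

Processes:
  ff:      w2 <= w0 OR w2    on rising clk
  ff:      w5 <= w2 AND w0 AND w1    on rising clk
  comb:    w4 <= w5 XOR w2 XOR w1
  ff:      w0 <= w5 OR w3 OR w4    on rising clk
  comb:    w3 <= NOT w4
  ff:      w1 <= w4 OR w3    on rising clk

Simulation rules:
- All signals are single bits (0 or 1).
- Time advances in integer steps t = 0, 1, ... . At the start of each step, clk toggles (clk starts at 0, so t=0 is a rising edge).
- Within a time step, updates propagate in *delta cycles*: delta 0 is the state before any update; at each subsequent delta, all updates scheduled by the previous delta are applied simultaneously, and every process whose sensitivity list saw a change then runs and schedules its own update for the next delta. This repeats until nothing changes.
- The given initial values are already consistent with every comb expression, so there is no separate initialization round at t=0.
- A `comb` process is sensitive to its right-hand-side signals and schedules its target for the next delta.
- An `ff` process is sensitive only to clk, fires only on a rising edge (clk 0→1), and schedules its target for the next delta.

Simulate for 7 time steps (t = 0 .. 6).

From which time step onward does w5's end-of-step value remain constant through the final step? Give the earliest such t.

[bits: w4,w5,w0,clk,w3,w2,w1]
t=0: Δ0=1010010 Δ1=1011010 Δ2=1011011 Δ3=0011011 Δ4=0011111 | 4Δ
t=1: Δ0=0011111 Δ1=0010111 | 1Δ
t=2: Δ0=0010111 Δ1=0011111 Δ2=0111111 Δ3=1111111 Δ4=1111011 | 4Δ
t=3: Δ0=1111011 Δ1=1110011 | 1Δ
t=4: Δ0=1110011 Δ1=1111011 | 1Δ
t=5: Δ0=1111011 Δ1=1110011 | 1Δ
t=6: Δ0=1110011 Δ1=1111011 | 1Δ

2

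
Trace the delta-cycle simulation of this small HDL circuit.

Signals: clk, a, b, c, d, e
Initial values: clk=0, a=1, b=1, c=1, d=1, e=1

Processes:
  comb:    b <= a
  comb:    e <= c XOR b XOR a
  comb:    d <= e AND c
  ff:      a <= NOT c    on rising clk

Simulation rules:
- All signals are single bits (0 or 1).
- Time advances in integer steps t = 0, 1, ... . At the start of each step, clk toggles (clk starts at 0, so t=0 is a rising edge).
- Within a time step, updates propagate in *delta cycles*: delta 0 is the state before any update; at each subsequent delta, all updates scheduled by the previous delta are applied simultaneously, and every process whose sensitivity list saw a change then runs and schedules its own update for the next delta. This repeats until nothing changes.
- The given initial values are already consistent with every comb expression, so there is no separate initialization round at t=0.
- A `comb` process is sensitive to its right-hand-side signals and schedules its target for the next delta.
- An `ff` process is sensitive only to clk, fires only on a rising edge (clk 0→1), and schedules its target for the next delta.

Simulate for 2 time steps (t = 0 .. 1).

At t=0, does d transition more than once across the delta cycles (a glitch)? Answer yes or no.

t=0 Δ0: a=1 b=1 d=1 clk=0 c=1 e=1
  Δ1: clk:0→1
  Δ2: a:1→0
  Δ3: b:1→0, e:1→0
  Δ4: d:1→0, e:0→1
  Δ5: d:0→1
  (5Δ to stable)
t=1 Δ0: a=0 b=0 d=1 clk=1 c=1 e=1
  Δ1: clk:1→0
  (1Δ to stable)

yes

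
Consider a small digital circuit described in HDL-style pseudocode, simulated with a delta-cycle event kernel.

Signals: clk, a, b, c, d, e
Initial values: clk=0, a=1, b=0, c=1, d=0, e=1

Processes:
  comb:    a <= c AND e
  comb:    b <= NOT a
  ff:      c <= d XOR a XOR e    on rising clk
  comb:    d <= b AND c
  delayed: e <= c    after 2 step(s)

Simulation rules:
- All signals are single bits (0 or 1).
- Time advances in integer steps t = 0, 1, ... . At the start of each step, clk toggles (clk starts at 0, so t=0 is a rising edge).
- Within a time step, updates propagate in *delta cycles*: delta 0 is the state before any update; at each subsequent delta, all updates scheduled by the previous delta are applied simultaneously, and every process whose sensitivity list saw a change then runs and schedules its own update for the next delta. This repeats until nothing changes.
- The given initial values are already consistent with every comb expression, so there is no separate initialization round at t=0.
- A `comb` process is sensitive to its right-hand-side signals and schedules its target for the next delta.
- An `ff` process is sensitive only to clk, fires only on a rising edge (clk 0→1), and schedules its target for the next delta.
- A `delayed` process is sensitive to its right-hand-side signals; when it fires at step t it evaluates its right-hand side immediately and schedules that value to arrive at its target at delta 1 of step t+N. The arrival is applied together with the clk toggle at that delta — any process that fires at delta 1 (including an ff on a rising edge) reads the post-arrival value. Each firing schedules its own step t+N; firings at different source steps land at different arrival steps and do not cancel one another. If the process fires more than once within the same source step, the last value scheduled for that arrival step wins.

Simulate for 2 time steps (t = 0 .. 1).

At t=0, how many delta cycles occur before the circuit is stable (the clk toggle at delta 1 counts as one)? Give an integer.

[bits: clk,d,b,a,c,e]
t=0: Δ0=000111 Δ1=100111 Δ2=100101 Δ3=100001 Δ4=101001 | 4Δ
t=1: Δ0=101001 Δ1=001001 | 1Δ

4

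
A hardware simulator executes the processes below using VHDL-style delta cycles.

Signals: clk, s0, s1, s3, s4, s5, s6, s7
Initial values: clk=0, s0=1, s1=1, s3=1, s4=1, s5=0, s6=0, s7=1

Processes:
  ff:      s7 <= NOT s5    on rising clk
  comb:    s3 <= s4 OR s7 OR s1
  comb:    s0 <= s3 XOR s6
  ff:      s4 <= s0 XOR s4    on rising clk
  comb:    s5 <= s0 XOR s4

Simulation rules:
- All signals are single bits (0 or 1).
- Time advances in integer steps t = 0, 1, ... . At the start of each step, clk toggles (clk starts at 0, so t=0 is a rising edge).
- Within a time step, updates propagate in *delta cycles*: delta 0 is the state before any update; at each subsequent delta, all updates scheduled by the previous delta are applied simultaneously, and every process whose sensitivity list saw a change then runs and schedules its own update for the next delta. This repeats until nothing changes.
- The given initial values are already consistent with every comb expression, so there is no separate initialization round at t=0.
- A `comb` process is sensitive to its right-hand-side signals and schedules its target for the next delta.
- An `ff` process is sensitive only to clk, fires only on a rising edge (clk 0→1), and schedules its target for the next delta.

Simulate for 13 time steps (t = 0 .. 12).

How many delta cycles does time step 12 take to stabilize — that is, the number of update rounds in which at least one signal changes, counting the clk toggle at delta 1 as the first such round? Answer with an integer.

3

[bits: s7,s6,s4,s1,s5,s3,s0,clk]
t=0: Δ0=10110110 Δ1=10110111 Δ2=10010111 Δ3=10011111 | 3Δ
t=1: Δ0=10011111 Δ1=10011110 | 1Δ
t=2: Δ0=10011110 Δ1=10011111 Δ2=00111111 Δ3=00110111 | 3Δ
t=3: Δ0=00110111 Δ1=00110110 | 1Δ
t=4: Δ0=00110110 Δ1=00110111 Δ2=10010111 Δ3=10011111 | 3Δ
t=5: Δ0=10011111 Δ1=10011110 | 1Δ
t=6: Δ0=10011110 Δ1=10011111 Δ2=00111111 Δ3=00110111 | 3Δ
t=7: Δ0=00110111 Δ1=00110110 | 1Δ
t=8: Δ0=00110110 Δ1=00110111 Δ2=10010111 Δ3=10011111 | 3Δ
t=9: Δ0=10011111 Δ1=10011110 | 1Δ
t=10: Δ0=10011110 Δ1=10011111 Δ2=00111111 Δ3=00110111 | 3Δ
t=11: Δ0=00110111 Δ1=00110110 | 1Δ
t=12: Δ0=00110110 Δ1=00110111 Δ2=10010111 Δ3=10011111 | 3Δ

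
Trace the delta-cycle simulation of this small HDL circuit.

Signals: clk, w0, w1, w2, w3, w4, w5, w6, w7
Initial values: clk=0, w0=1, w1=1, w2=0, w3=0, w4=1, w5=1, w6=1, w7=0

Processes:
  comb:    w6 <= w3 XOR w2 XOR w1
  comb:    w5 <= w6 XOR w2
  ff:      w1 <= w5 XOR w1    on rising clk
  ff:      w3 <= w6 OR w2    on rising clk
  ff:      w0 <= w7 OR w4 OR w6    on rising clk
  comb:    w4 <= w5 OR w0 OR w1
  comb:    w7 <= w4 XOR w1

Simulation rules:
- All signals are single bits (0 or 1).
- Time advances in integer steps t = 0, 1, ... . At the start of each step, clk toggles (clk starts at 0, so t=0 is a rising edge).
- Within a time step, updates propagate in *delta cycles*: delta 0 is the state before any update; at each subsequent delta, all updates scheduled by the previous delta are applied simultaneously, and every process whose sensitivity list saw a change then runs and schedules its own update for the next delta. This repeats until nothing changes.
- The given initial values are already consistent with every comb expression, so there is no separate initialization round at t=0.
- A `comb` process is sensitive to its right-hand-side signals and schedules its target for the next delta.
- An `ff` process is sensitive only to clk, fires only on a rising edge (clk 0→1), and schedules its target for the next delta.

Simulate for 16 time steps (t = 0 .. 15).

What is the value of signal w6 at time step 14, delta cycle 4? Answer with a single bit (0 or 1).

t=0 Δ0: w0=1 w4=1 w7=0 w2=0 clk=0 w6=1 w3=0 w1=1 w5=1
  Δ1: clk:0→1
  Δ2: w3:0→1, w1:1→0
  Δ3: w7:0→1
  (3Δ to stable)
t=1 Δ0: w0=1 w4=1 w7=1 w2=0 clk=1 w6=1 w3=1 w1=0 w5=1
  Δ1: clk:1→0
  (1Δ to stable)
t=2 Δ0: w0=1 w4=1 w7=1 w2=0 clk=0 w6=1 w3=1 w1=0 w5=1
  Δ1: clk:0→1
  Δ2: w1:0→1
  Δ3: w7:1→0, w6:1→0
  Δ4: w5:1→0
  (4Δ to stable)
t=3 Δ0: w0=1 w4=1 w7=0 w2=0 clk=1 w6=0 w3=1 w1=1 w5=0
  Δ1: clk:1→0
  (1Δ to stable)
t=4 Δ0: w0=1 w4=1 w7=0 w2=0 clk=0 w6=0 w3=1 w1=1 w5=0
  Δ1: clk:0→1
  Δ2: w3:1→0
  Δ3: w6:0→1
  Δ4: w5:0→1
  (4Δ to stable)
t=5 Δ0: w0=1 w4=1 w7=0 w2=0 clk=1 w6=1 w3=0 w1=1 w5=1
  Δ1: clk:1→0
  (1Δ to stable)
t=6 Δ0: w0=1 w4=1 w7=0 w2=0 clk=0 w6=1 w3=0 w1=1 w5=1
  Δ1: clk:0→1
  Δ2: w3:0→1, w1:1→0
  Δ3: w7:0→1
  (3Δ to stable)
t=7 Δ0: w0=1 w4=1 w7=1 w2=0 clk=1 w6=1 w3=1 w1=0 w5=1
  Δ1: clk:1→0
  (1Δ to stable)
t=8 Δ0: w0=1 w4=1 w7=1 w2=0 clk=0 w6=1 w3=1 w1=0 w5=1
  Δ1: clk:0→1
  Δ2: w1:0→1
  Δ3: w7:1→0, w6:1→0
  Δ4: w5:1→0
  (4Δ to stable)
t=9 Δ0: w0=1 w4=1 w7=0 w2=0 clk=1 w6=0 w3=1 w1=1 w5=0
  Δ1: clk:1→0
  (1Δ to stable)
t=10 Δ0: w0=1 w4=1 w7=0 w2=0 clk=0 w6=0 w3=1 w1=1 w5=0
  Δ1: clk:0→1
  Δ2: w3:1→0
  Δ3: w6:0→1
  Δ4: w5:0→1
  (4Δ to stable)
t=11 Δ0: w0=1 w4=1 w7=0 w2=0 clk=1 w6=1 w3=0 w1=1 w5=1
  Δ1: clk:1→0
  (1Δ to stable)
t=12 Δ0: w0=1 w4=1 w7=0 w2=0 clk=0 w6=1 w3=0 w1=1 w5=1
  Δ1: clk:0→1
  Δ2: w3:0→1, w1:1→0
  Δ3: w7:0→1
  (3Δ to stable)
t=13 Δ0: w0=1 w4=1 w7=1 w2=0 clk=1 w6=1 w3=1 w1=0 w5=1
  Δ1: clk:1→0
  (1Δ to stable)
t=14 Δ0: w0=1 w4=1 w7=1 w2=0 clk=0 w6=1 w3=1 w1=0 w5=1
  Δ1: clk:0→1
  Δ2: w1:0→1
  Δ3: w7:1→0, w6:1→0
  Δ4: w5:1→0
  (4Δ to stable)
t=15 Δ0: w0=1 w4=1 w7=0 w2=0 clk=1 w6=0 w3=1 w1=1 w5=0
  Δ1: clk:1→0
  (1Δ to stable)

0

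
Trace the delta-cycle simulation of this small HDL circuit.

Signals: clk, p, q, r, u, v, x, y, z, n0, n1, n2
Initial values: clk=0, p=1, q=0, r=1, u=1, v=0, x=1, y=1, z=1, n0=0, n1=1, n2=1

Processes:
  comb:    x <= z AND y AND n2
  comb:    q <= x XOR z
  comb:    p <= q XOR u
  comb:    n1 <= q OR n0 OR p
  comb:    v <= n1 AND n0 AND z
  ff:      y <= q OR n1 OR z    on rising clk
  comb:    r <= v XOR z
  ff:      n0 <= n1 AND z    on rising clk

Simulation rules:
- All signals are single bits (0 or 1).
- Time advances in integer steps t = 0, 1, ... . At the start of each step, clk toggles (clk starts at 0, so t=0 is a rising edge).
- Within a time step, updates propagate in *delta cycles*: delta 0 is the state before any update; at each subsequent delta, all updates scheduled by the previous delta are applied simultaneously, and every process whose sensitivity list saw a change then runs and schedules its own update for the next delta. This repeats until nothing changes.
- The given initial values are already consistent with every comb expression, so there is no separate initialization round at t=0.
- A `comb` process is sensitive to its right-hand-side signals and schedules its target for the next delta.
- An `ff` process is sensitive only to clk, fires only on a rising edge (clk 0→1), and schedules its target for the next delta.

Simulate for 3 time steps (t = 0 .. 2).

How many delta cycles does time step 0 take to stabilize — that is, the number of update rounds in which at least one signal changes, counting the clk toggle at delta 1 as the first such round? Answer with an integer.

[bits: z,n1,p,n2,v,x,y,n0,clk,q,r,u]
t=0: Δ0=111101100011 Δ1=111101101011 Δ2=111101111011 Δ3=111111111011 Δ4=111111111001 | 4Δ
t=1: Δ0=111111111001 Δ1=111111110001 | 1Δ
t=2: Δ0=111111110001 Δ1=111111111001 | 1Δ

4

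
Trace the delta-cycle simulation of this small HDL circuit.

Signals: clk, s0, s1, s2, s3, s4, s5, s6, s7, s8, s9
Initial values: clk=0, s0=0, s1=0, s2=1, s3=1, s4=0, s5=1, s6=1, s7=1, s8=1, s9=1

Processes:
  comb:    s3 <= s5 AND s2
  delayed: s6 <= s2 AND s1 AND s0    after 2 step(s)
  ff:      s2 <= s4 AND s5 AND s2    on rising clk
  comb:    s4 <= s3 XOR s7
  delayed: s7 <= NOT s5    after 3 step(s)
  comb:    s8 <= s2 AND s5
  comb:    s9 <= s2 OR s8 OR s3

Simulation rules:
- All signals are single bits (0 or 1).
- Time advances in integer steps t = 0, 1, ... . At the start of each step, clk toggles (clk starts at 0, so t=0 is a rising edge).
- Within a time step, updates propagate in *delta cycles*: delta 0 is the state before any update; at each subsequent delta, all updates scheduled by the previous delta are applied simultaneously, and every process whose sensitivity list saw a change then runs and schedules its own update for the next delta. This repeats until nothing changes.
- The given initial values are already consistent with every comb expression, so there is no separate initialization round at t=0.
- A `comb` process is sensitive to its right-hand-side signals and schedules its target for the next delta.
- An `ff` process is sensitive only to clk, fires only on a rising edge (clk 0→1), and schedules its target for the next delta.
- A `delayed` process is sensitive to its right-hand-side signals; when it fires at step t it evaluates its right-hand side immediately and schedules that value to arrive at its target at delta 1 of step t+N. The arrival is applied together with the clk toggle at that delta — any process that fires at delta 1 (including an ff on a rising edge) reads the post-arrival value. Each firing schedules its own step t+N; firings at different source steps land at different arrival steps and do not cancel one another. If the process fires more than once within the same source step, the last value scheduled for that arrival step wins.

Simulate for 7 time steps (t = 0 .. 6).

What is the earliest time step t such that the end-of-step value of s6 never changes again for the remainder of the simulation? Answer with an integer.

[bits: s1,s0,clk,s2,s5,s7,s6,s9,s4,s8,s3]
t=0: Δ0=00011111011 Δ1=00111111011 Δ2=00101111011 Δ3=00101111000 Δ4=00101110100 | 4Δ
t=1: Δ0=00101110100 Δ1=00001110100 | 1Δ
t=2: Δ0=00001110100 Δ1=00101100100 | 1Δ
t=3: Δ0=00101100100 Δ1=00001100100 | 1Δ
t=4: Δ0=00001100100 Δ1=00101100100 | 1Δ
t=5: Δ0=00101100100 Δ1=00001100100 | 1Δ
t=6: Δ0=00001100100 Δ1=00101100100 | 1Δ

2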